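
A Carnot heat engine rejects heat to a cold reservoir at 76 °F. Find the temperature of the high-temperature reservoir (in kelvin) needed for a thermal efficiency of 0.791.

T_C = 76 °F → (76 − 32) × 5/9 = 24.44 °C = 297.59 K.
From η = 1 − T_C/T_H, solving for T_H gives T_H = T_C/(1 − η) = 297.59/(1 − 0.791) = 1420 K.

T_H ≈ 1420 K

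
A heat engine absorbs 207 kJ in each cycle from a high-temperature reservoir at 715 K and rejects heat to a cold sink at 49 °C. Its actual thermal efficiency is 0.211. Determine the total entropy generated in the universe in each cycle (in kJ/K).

ΔS_univ ≈ 0.217 kJ/K

T_C = 49 °C → 49 + 273.15 = 322.15 K.
W = η·Q_H = 0.211 × 207 = 43.68 kJ, so Q_C = Q_H − W = 163.3 kJ.
Entropy balance on the reservoirs: −Q_H/T_H = -0.2895 kJ/K, +Q_C/T_C = 0.5070 kJ/K.
ΔS_univ = −Q_H/T_H + Q_C/T_C = 0.217 kJ/K (> 0, since η = 0.211 < η_Carnot = 0.549).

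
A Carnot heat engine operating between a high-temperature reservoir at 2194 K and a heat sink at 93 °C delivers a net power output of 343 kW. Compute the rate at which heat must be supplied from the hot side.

Q̇_H ≈ 412 kW

T_C = 93 °C → 93 + 273.15 = 366.15 K.
For a reversible engine, η = 1 − T_C/T_H = 1 − 366.15/2194.00 = 0.8331.
Q_H = W/η = 343/0.8331 = 412 kW.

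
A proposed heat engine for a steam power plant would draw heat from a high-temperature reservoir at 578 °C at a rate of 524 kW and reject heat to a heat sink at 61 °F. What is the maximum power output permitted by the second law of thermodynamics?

T_H = 578 °C → 578 + 273.15 = 851.15 K.
T_C = 61 °F → (61 − 32) × 5/9 = 16.11 °C = 289.26 K.
The upper bound on efficiency is η_max = 1 − T_C/T_H = 1 − 289.26/851.15 = 0.6602.
W_max = η_max · Q_H = 0.6602 × 524 = 346 kW.

Ẇ_max ≈ 346 kW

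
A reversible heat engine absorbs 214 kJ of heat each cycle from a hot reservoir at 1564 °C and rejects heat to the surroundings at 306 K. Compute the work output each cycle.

W ≈ 178 kJ

T_H = 1564 °C → 1564 + 273.15 = 1837.15 K.
For a reversible engine, η = 1 − T_C/T_H = 1 − 306.00/1837.15 = 0.8334.
W = η·Q_H = 0.8334 × 214 = 178 kJ.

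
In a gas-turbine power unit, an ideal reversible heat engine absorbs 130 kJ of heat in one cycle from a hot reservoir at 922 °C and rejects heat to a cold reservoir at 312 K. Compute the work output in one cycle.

W ≈ 96.1 kJ

T_H = 922 °C → 922 + 273.15 = 1195.15 K.
The Carnot efficiency is η = 1 − T_C/T_H = 1 − 312.00/1195.15 = 0.7389.
W = η·Q_H = 0.7389 × 130 = 96.1 kJ.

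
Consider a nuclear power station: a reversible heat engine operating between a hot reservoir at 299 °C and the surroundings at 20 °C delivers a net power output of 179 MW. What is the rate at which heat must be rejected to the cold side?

Q̇_C ≈ 188 MW

T_H = 299 °C → 299 + 273.15 = 572.15 K.
T_C = 20 °C → 20 + 273.15 = 293.15 K.
η_rev = 1 − T_C/T_H = 1 − 293.15/572.15 = 0.4876.
Since Q_C/Q_H = T_C/T_H and Q_H = W/η, Q_C = W·T_C/(T_H − T_C) = 179 × 293.15/279.00 = 188 MW.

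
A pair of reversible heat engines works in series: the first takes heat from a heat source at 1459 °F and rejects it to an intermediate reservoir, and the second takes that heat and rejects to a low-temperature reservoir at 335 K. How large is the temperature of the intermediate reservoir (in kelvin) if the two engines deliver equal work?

T_H = 1459 °F → (1459 − 32) × 5/9 = 792.78 °C = 1065.93 K.
For reversible stages Q_m = Q_H·(T_m/T_H). Setting W₁ = Q_H(1 − T_m/T_H) equal to W₂ = Q_m(1 − T_C/T_m) = Q_H·(T_m − T_C)/T_H gives T_H − T_m = T_m − T_C, so T_m = (T_H + T_C)/2 = (1065.93 + 335.00)/2 = 700.5 K.

T_m ≈ 700.5 K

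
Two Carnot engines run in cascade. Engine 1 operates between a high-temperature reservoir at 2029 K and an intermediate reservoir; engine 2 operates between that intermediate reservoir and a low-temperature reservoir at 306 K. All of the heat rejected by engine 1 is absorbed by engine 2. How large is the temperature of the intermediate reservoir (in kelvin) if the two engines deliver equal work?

For reversible stages Q_m = Q_H·(T_m/T_H). Setting W₁ = Q_H(1 − T_m/T_H) equal to W₂ = Q_m(1 − T_C/T_m) = Q_H·(T_m − T_C)/T_H gives T_H − T_m = T_m − T_C, so T_m = (T_H + T_C)/2 = (2029.00 + 306.00)/2 = 1170 K.

T_m ≈ 1170 K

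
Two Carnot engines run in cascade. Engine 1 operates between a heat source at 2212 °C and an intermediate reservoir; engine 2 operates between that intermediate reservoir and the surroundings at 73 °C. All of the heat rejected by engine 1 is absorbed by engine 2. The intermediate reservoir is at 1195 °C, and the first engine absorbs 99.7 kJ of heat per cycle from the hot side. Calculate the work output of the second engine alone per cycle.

T_H = 2212 °C → 2212 + 273.15 = 2485.15 K.
T_C = 73 °C → 73 + 273.15 = 346.15 K.
T_m = 1195 °C → 1195 + 273.15 = 1468.15 K.
Heat entering the second stage: Q_m = Q_H·(T_m/T_H) = 99.7 × 1468.15/2485.15 = 58.90 kJ.
Second-stage efficiency η₂ = 1 − T_C/T_m = 1 − 346.15/1468.15 = 0.7642, so W₂ = η₂·Q_m = 45.01 kJ.

W₂ ≈ 45.01 kJ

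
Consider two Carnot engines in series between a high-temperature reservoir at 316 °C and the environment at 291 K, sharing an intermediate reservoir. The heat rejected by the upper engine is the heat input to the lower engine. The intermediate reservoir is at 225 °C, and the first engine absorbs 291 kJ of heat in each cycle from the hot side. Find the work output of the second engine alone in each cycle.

T_H = 316 °C → 316 + 273.15 = 589.15 K.
T_m = 225 °C → 225 + 273.15 = 498.15 K.
Heat entering the second stage: Q_m = Q_H·(T_m/T_H) = 291 × 498.15/589.15 = 246 kJ.
Second-stage efficiency η₂ = 1 − T_C/T_m = 1 − 291.00/498.15 = 0.4158, so W₂ = η₂·Q_m = 102 kJ.

W₂ ≈ 102 kJ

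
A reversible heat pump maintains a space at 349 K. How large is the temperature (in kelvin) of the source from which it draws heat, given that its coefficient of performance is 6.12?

COP_HP = T_H/(T_H − T_C) ⇒ T_C = T_H·(COP_HP − 1)/COP_HP = 349.00 × (6.12 − 1)/6.12 = 292 K.

T_C ≈ 292 K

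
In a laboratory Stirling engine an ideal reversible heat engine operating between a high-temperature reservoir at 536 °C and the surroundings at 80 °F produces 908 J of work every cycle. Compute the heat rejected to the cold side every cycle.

Q_C ≈ 534 J

T_H = 536 °C → 536 + 273.15 = 809.15 K.
T_C = 80 °F → (80 − 32) × 5/9 = 26.67 °C = 299.82 K.
For a reversible engine, η = 1 − T_C/T_H = 1 − 299.82/809.15 = 0.6295.
Since Q_C/Q_H = T_C/T_H and Q_H = W/η, Q_C = W·T_C/(T_H − T_C) = 908 × 299.82/509.33 = 534 J.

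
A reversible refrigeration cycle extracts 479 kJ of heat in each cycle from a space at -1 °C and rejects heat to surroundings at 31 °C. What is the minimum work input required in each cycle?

T_H = 31 °C → 31 + 273.15 = 304.15 K.
T_C = -1 °C → -1 + 273.15 = 272.15 K.
Carnot COP: COP_R = T_C/(T_H − T_C) = 272.15/32.00 = 8.5047.
W = Q_C/COP_R = 479/8.5047 = 56.3 kJ.

W_in ≈ 56.3 kJ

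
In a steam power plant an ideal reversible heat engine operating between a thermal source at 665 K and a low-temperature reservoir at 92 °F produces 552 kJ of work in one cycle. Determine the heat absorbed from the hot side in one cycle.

T_C = 92 °F → (92 − 32) × 5/9 = 33.33 °C = 306.48 K.
η_rev = 1 − T_C/T_H = 1 − 306.48/665.00 = 0.5391.
Q_H = W/η = 552/0.5391 = 1020 kJ.

Q_H ≈ 1020 kJ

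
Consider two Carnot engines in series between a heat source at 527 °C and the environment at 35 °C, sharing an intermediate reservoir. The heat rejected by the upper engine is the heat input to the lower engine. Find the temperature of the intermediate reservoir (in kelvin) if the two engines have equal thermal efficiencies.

T_H = 527 °C → 527 + 273.15 = 800.15 K.
T_C = 35 °C → 35 + 273.15 = 308.15 K.
Equal efficiencies require 1 − T_m/T_H = 1 − T_C/T_m, i.e. T_m/T_H = T_C/T_m, so T_m = √(T_H·T_C) = √(800.15 × 308.15) = 497 K.

T_m ≈ 497 K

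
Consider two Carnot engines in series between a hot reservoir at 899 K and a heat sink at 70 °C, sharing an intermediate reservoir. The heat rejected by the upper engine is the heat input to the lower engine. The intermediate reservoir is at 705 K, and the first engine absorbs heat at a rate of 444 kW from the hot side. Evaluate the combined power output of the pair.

Ẇ_total ≈ 275 kW

T_C = 70 °C → 70 + 273.15 = 343.15 K.
Two reversible stages in series are equivalent to a single Carnot engine between T_H and T_C, so η_total = 1 − T_C/T_H = 1 − 343.15/899.00 = 0.6183.
W_total = η_total · Q_H = 0.6183 × 444 = 275 kW.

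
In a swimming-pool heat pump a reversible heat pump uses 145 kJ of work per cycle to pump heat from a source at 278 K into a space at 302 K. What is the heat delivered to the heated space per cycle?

Q_H ≈ 1820 kJ

The Carnot heat-pump COP is COP_HP = T_H/(T_H − T_C) = 302.00/24.00 = 12.5833.
Q_H = COP_HP · W = 12.5833 × 145 = 1820 kJ.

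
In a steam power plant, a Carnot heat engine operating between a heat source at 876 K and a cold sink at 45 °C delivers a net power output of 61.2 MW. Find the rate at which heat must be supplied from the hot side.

Q̇_H ≈ 96.10 MW

T_C = 45 °C → 45 + 273.15 = 318.15 K.
Carnot efficiency: η = 1 − T_C/T_H = 1 − 318.15/876.00 = 0.6368.
Q_H = W/η = 61.2/0.6368 = 96.10 MW.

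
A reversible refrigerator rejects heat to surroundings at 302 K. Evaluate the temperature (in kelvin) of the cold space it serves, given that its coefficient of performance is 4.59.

COP_R = T_C/(T_H − T_C) ⇒ T_C = T_H·COP_R/(1 + COP_R) = 302.00 × 4.59/(1 + 4.59) = 248 K.

T_C ≈ 248 K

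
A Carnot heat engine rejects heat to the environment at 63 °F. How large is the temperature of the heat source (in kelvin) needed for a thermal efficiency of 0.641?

T_C = 63 °F → (63 − 32) × 5/9 = 17.22 °C = 290.37 K.
From η = 1 − T_C/T_H, solving for T_H gives T_H = T_C/(1 − η) = 290.37/(1 − 0.641) = 809 K.

T_H ≈ 809 K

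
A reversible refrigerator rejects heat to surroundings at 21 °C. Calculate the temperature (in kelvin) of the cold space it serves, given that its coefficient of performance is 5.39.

T_C ≈ 248 K

T_H = 21 °C → 21 + 273.15 = 294.15 K.
COP_R = T_C/(T_H − T_C) ⇒ T_C = T_H·COP_R/(1 + COP_R) = 294.15 × 5.39/(1 + 5.39) = 248 K.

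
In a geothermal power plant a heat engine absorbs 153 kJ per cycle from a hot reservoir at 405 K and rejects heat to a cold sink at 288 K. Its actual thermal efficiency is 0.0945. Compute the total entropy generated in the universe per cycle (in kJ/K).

W = η·Q_H = 0.0945 × 153 = 14.46 kJ, so Q_C = Q_H − W = 138.5 kJ.
Reservoir entropy changes: ΔS_H = −Q_H/T_H = −153/405.00 = -0.3778 kJ/K and ΔS_C = +Q_C/T_C = 138.5/288.00 = 0.4810 kJ/K.
ΔS_univ = −Q_H/T_H + Q_C/T_C = 0.1033 kJ/K (> 0, since η = 0.0945 < η_Carnot = 0.289).

ΔS_univ ≈ 0.1033 kJ/K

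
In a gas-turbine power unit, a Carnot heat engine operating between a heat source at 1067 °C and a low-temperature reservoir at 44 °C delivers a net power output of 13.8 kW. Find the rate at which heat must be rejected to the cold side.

T_H = 1067 °C → 1067 + 273.15 = 1340.15 K.
T_C = 44 °C → 44 + 273.15 = 317.15 K.
Since the cycle is reversible, η = 1 − T_C/T_H = 1 − 317.15/1340.15 = 0.7633.
Since Q_C/Q_H = T_C/T_H and Q_H = W/η, Q_C = W·T_C/(T_H − T_C) = 13.8 × 317.15/1023.00 = 4.28 kW.

Q̇_C ≈ 4.28 kW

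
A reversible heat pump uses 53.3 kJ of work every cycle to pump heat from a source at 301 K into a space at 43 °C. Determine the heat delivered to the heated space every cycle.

Q_H ≈ 1110 kJ

T_H = 43 °C → 43 + 273.15 = 316.15 K.
The Carnot heat-pump COP is COP_HP = T_H/(T_H − T_C) = 316.15/15.15 = 20.8680.
Q_H = COP_HP · W = 20.8680 × 53.3 = 1110 kJ.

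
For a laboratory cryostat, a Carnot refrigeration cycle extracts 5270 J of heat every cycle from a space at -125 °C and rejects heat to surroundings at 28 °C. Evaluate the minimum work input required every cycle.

W_in ≈ 5440 J

T_H = 28 °C → 28 + 273.15 = 301.15 K.
T_C = -125 °C → -125 + 273.15 = 148.15 K.
The reversible coefficient of performance is COP_R = T_C/(T_H − T_C) = 148.15/153.00 = 0.9683.
W = Q_C/COP_R = 5270/0.9683 = 5440 J.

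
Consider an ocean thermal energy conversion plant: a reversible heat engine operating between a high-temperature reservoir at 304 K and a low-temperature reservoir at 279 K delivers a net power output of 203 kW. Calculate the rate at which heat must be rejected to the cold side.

The Carnot efficiency is η = 1 − T_C/T_H = 1 − 279.00/304.00 = 0.0822.
Since Q_C/Q_H = T_C/T_H and Q_H = W/η, Q_C = W·T_C/(T_H − T_C) = 203 × 279.00/25.00 = 2270 kW.

Q̇_C ≈ 2270 kW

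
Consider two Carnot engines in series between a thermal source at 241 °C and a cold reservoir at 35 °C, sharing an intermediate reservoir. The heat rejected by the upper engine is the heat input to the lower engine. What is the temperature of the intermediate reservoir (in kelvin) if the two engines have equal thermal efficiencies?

T_m ≈ 398 K

T_H = 241 °C → 241 + 273.15 = 514.15 K.
T_C = 35 °C → 35 + 273.15 = 308.15 K.
Equal efficiencies require 1 − T_m/T_H = 1 − T_C/T_m, i.e. T_m/T_H = T_C/T_m, so T_m = √(T_H·T_C) = √(514.15 × 308.15) = 398 K.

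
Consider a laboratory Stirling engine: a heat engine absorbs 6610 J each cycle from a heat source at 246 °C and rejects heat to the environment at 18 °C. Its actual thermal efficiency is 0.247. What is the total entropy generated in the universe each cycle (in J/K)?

ΔS_univ ≈ 4.36 J/K

T_H = 246 °C → 246 + 273.15 = 519.15 K.
T_C = 18 °C → 18 + 273.15 = 291.15 K.
W = η·Q_H = 0.247 × 6610 = 1633 J, so Q_C = Q_H − W = 4977 J.
Reservoir entropy changes: ΔS_H = −Q_H/T_H = −6610/519.15 = -12.73 J/K and ΔS_C = +Q_C/T_C = 4977/291.15 = 17.10 J/K.
ΔS_univ = −Q_H/T_H + Q_C/T_C = 4.36 J/K (> 0, since η = 0.247 < η_Carnot = 0.439).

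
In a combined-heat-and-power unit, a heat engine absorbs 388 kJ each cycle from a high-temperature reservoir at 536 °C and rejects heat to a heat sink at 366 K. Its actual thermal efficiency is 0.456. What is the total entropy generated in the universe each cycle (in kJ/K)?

ΔS_univ ≈ 0.0972 kJ/K

T_H = 536 °C → 536 + 273.15 = 809.15 K.
W = η·Q_H = 0.456 × 388 = 176.9 kJ, so Q_C = Q_H − W = 211.1 kJ.
Reservoir entropy changes: ΔS_H = −Q_H/T_H = −388/809.15 = -0.4795 kJ/K and ΔS_C = +Q_C/T_C = 211.1/366.00 = 0.5767 kJ/K.
ΔS_univ = −Q_H/T_H + Q_C/T_C = 0.0972 kJ/K (> 0, since η = 0.456 < η_Carnot = 0.548).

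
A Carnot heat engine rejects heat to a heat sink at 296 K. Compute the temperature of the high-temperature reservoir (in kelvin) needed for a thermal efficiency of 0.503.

From η = 1 − T_C/T_H, solving for T_H gives T_H = T_C/(1 − η) = 296.00/(1 − 0.503) = 596 K.

T_H ≈ 596 K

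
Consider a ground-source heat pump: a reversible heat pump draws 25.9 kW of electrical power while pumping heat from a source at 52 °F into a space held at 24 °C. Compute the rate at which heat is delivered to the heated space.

T_H = 24 °C → 24 + 273.15 = 297.15 K.
T_C = 52 °F → (52 − 32) × 5/9 = 11.11 °C = 284.26 K.
COP_HP = T_H/(T_H − T_C) = 297.15/12.89 = 23.0547.
Q_H = COP_HP · W = 23.0547 × 25.9 = 597 kW.

Q̇_H ≈ 597 kW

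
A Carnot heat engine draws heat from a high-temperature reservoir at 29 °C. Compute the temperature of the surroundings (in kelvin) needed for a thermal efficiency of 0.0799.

T_H = 29 °C → 29 + 273.15 = 302.15 K.
From η = 1 − T_C/T_H, T_C = T_H·(1 − η) = 302.15 × (1 − 0.0799) = 278 K.

T_C ≈ 278 K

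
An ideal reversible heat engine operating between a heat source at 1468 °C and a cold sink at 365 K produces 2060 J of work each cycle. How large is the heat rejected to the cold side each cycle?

T_H = 1468 °C → 1468 + 273.15 = 1741.15 K.
η_rev = 1 − T_C/T_H = 1 − 365.00/1741.15 = 0.7904.
Since Q_C/Q_H = T_C/T_H and Q_H = W/η, Q_C = W·T_C/(T_H − T_C) = 2060 × 365.00/1376.15 = 546 J.

Q_C ≈ 546 J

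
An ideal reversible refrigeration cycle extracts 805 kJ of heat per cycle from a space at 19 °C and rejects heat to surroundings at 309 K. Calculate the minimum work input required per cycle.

W_in ≈ 46.43 kJ

T_C = 19 °C → 19 + 273.15 = 292.15 K.
The reversible coefficient of performance is COP_R = T_C/(T_H − T_C) = 292.15/16.85 = 17.3383.
W = Q_C/COP_R = 805/17.3383 = 46.43 kJ.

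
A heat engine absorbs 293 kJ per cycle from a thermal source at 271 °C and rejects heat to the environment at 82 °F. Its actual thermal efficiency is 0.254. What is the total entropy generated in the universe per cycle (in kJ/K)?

T_H = 271 °C → 271 + 273.15 = 544.15 K.
T_C = 82 °F → (82 − 32) × 5/9 = 27.78 °C = 300.93 K.
W = η·Q_H = 0.254 × 293 = 74.42 kJ, so Q_C = Q_H − W = 218.6 kJ.
Reservoir entropy changes: ΔS_H = −Q_H/T_H = −293/544.15 = -0.5385 kJ/K and ΔS_C = +Q_C/T_C = 218.6/300.93 = 0.7263 kJ/K.
ΔS_univ = −Q_H/T_H + Q_C/T_C = 0.188 kJ/K (> 0, since η = 0.254 < η_Carnot = 0.447).

ΔS_univ ≈ 0.188 kJ/K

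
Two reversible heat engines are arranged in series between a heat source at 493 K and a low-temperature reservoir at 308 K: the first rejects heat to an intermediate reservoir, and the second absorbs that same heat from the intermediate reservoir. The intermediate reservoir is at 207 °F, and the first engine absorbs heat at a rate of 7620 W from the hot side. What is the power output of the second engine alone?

T_m = 207 °F → (207 − 32) × 5/9 = 97.22 °C = 370.37 K.
Heat entering the second stage: Q_m = Q_H·(T_m/T_H) = 7620 × 370.37/493.00 = 5720 W.
Second-stage efficiency η₂ = 1 − T_C/T_m = 1 − 308.00/370.37 = 0.1684, so W₂ = η₂·Q_m = 964 W.

Ẇ₂ ≈ 964 W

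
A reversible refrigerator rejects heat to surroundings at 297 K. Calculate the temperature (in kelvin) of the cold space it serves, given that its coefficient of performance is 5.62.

T_C ≈ 252.1 K

COP_R = T_C/(T_H − T_C) ⇒ T_C = T_H·COP_R/(1 + COP_R) = 297.00 × 5.62/(1 + 5.62) = 252.1 K.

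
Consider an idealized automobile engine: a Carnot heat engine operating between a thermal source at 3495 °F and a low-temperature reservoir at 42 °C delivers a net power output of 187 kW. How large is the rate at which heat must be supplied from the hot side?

Q̇_H ≈ 218.3 kW

T_H = 3495 °F → (3495 − 32) × 5/9 = 1923.89 °C = 2197.04 K.
T_C = 42 °C → 42 + 273.15 = 315.15 K.
Carnot efficiency: η = 1 − T_C/T_H = 1 − 315.15/2197.04 = 0.8566.
Q_H = W/η = 187/0.8566 = 218.3 kW.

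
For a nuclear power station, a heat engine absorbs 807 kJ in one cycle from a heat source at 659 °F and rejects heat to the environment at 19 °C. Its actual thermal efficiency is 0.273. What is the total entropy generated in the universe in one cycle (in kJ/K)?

T_H = 659 °F → (659 − 32) × 5/9 = 348.33 °C = 621.48 K.
T_C = 19 °C → 19 + 273.15 = 292.15 K.
W = η·Q_H = 0.273 × 807 = 220.3 kJ, so Q_C = Q_H − W = 586.7 kJ.
The hot reservoir loses entropy Q_H/T_H = 807/621.48 = 1.299 kJ/K; the cold reservoir gains Q_C/T_C = 586.7/292.15 = 2.008 kJ/K.
ΔS_univ = −Q_H/T_H + Q_C/T_C = 0.710 kJ/K (> 0, since η = 0.273 < η_Carnot = 0.530).

ΔS_univ ≈ 0.710 kJ/K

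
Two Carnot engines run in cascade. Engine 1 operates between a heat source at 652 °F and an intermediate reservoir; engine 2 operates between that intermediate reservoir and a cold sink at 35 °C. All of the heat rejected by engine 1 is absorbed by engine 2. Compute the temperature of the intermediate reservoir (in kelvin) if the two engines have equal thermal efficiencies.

T_H = 652 °F → (652 − 32) × 5/9 = 344.44 °C = 617.59 K.
T_C = 35 °C → 35 + 273.15 = 308.15 K.
Equal efficiencies require 1 − T_m/T_H = 1 − T_C/T_m, i.e. T_m/T_H = T_C/T_m, so T_m = √(T_H·T_C) = √(617.59 × 308.15) = 436.2 K.

T_m ≈ 436.2 K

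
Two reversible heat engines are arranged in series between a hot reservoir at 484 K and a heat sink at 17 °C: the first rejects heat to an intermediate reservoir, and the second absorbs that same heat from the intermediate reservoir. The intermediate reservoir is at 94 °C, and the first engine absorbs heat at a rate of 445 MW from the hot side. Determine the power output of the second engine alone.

Ẇ₂ ≈ 70.8 MW

T_C = 17 °C → 17 + 273.15 = 290.15 K.
T_m = 94 °C → 94 + 273.15 = 367.15 K.
Heat entering the second stage: Q_m = Q_H·(T_m/T_H) = 445 × 367.15/484.00 = 338 MW.
Second-stage efficiency η₂ = 1 − T_C/T_m = 1 − 290.15/367.15 = 0.2097, so W₂ = η₂·Q_m = 70.8 MW.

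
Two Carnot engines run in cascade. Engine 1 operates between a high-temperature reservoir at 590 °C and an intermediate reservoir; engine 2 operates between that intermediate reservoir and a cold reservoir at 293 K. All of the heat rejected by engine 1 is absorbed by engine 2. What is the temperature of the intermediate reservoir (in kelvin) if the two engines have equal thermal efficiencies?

T_H = 590 °C → 590 + 273.15 = 863.15 K.
Equal efficiencies require 1 − T_m/T_H = 1 − T_C/T_m, i.e. T_m/T_H = T_C/T_m, so T_m = √(T_H·T_C) = √(863.15 × 293.00) = 502.9 K.

T_m ≈ 502.9 K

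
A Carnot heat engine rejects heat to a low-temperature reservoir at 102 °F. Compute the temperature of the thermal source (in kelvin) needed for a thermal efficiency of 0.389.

T_C = 102 °F → (102 − 32) × 5/9 = 38.89 °C = 312.04 K.
From η = 1 − T_C/T_H, solving for T_H gives T_H = T_C/(1 − η) = 312.04/(1 − 0.389) = 511 K.

T_H ≈ 511 K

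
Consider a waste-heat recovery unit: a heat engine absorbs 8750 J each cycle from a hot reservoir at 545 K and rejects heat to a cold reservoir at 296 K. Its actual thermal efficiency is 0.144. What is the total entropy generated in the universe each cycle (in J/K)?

ΔS_univ ≈ 9.25 J/K

W = η·Q_H = 0.144 × 8750 = 1260 J, so Q_C = Q_H − W = 7490 J.
Entropy balance on the reservoirs: −Q_H/T_H = -16.06 J/K, +Q_C/T_C = 25.30 J/K.
ΔS_univ = −Q_H/T_H + Q_C/T_C = 9.25 J/K (> 0, since η = 0.144 < η_Carnot = 0.457).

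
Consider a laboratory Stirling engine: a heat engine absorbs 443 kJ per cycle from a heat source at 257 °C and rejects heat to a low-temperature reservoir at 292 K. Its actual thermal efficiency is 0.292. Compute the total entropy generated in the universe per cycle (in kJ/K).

ΔS_univ ≈ 0.239 kJ/K

T_H = 257 °C → 257 + 273.15 = 530.15 K.
W = η·Q_H = 0.292 × 443 = 129.4 kJ, so Q_C = Q_H − W = 313.6 kJ.
Entropy balance on the reservoirs: −Q_H/T_H = -0.8356 kJ/K, +Q_C/T_C = 1.074 kJ/K.
ΔS_univ = −Q_H/T_H + Q_C/T_C = 0.239 kJ/K (> 0, since η = 0.292 < η_Carnot = 0.449).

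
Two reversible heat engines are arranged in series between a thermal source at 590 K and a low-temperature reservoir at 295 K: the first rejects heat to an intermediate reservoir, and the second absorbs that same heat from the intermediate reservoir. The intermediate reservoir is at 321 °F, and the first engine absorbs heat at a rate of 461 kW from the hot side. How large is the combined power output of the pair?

Two reversible stages in series are equivalent to a single Carnot engine between T_H and T_C, so η_total = 1 − T_C/T_H = 1 − 295.00/590.00 = 0.5000.
W_total = η_total · Q_H = 0.5000 × 461 = 230 kW.

Ẇ_total ≈ 230 kW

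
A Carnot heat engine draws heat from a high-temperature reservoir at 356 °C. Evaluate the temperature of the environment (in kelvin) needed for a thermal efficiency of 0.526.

T_H = 356 °C → 356 + 273.15 = 629.15 K.
From η = 1 − T_C/T_H, T_C = T_H·(1 − η) = 629.15 × (1 − 0.526) = 298 K.

T_C ≈ 298 K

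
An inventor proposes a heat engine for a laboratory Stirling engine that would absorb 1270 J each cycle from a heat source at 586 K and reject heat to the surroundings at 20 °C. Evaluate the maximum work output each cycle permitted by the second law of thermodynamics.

T_C = 20 °C → 20 + 273.15 = 293.15 K.
The upper bound on efficiency is η_max = 1 − T_C/T_H = 1 − 293.15/586.00 = 0.4997.
W_max = η_max · Q_H = 0.4997 × 1270 = 634.7 J.

W_max ≈ 634.7 J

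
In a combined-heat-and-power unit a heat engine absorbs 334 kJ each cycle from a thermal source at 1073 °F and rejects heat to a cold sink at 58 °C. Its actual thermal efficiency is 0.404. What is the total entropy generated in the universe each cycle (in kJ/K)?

T_H = 1073 °F → (1073 − 32) × 5/9 = 578.33 °C = 851.48 K.
T_C = 58 °C → 58 + 273.15 = 331.15 K.
W = η·Q_H = 0.404 × 334 = 134.9 kJ, so Q_C = Q_H − W = 199.1 kJ.
The hot reservoir loses entropy Q_H/T_H = 334/851.48 = 0.3923 kJ/K; the cold reservoir gains Q_C/T_C = 199.1/331.15 = 0.6011 kJ/K.
ΔS_univ = −Q_H/T_H + Q_C/T_C = 0.209 kJ/K (> 0, since η = 0.404 < η_Carnot = 0.611).

ΔS_univ ≈ 0.209 kJ/K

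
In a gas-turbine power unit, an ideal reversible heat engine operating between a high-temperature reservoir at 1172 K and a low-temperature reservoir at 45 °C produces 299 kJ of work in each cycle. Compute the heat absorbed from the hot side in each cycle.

T_C = 45 °C → 45 + 273.15 = 318.15 K.
η_rev = 1 − T_C/T_H = 1 − 318.15/1172.00 = 0.7285.
Q_H = W/η = 299/0.7285 = 410 kJ.

Q_H ≈ 410 kJ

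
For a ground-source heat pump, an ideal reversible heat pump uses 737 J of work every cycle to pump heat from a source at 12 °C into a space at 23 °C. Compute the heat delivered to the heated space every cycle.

Q_H ≈ 19800 J

T_H = 23 °C → 23 + 273.15 = 296.15 K.
T_C = 12 °C → 12 + 273.15 = 285.15 K.
For a reversible heat pump, COP_HP = T_H/(T_H − T_C) = 296.15/11.00 = 26.9227.
Q_H = COP_HP · W = 26.9227 × 737 = 19800 J.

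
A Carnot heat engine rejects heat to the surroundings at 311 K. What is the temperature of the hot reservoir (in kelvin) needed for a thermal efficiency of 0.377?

T_H ≈ 499.2 K

From η = 1 − T_C/T_H, solving for T_H gives T_H = T_C/(1 − η) = 311.00/(1 − 0.377) = 499.2 K.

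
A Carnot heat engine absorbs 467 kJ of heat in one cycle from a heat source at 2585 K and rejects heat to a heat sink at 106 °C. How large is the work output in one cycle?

W ≈ 399 kJ

T_C = 106 °C → 106 + 273.15 = 379.15 K.
Since the cycle is reversible, η = 1 − T_C/T_H = 1 − 379.15/2585.00 = 0.8533.
W = η·Q_H = 0.8533 × 467 = 399 kJ.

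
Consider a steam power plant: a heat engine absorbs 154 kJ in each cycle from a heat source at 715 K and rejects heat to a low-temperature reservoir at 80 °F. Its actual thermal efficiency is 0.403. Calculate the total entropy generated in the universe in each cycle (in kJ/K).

T_C = 80 °F → (80 − 32) × 5/9 = 26.67 °C = 299.82 K.
W = η·Q_H = 0.403 × 154 = 62.06 kJ, so Q_C = Q_H − W = 91.94 kJ.
The hot reservoir loses entropy Q_H/T_H = 154/715.00 = 0.2154 kJ/K; the cold reservoir gains Q_C/T_C = 91.94/299.82 = 0.3066 kJ/K.
ΔS_univ = −Q_H/T_H + Q_C/T_C = 0.0913 kJ/K (> 0, since η = 0.403 < η_Carnot = 0.581).

ΔS_univ ≈ 0.0913 kJ/K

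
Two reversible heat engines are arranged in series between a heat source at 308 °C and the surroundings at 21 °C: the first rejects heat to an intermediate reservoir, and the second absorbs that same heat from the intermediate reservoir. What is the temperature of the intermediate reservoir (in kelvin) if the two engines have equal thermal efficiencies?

T_H = 308 °C → 308 + 273.15 = 581.15 K.
T_C = 21 °C → 21 + 273.15 = 294.15 K.
Equal efficiencies require 1 − T_m/T_H = 1 − T_C/T_m, i.e. T_m/T_H = T_C/T_m, so T_m = √(T_H·T_C) = √(581.15 × 294.15) = 413 K.

T_m ≈ 413 K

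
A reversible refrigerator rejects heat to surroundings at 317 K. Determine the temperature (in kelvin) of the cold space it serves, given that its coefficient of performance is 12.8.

COP_R = T_C/(T_H − T_C) ⇒ T_C = T_H·COP_R/(1 + COP_R) = 317.00 × 12.8/(1 + 12.8) = 294 K.

T_C ≈ 294 K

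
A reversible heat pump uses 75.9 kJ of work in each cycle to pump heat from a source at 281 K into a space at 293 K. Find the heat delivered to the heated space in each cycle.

Q_H ≈ 1850 kJ

Reversible heating COP: COP_HP = T_H/(T_H − T_C) = 293.00/12.00 = 24.4167.
Q_H = COP_HP · W = 24.4167 × 75.9 = 1850 kJ.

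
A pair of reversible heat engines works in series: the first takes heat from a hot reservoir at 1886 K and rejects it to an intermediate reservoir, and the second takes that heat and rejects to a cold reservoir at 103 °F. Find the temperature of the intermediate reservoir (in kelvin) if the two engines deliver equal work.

T_m ≈ 1100 K

T_C = 103 °F → (103 − 32) × 5/9 = 39.44 °C = 312.59 K.
For reversible stages Q_m = Q_H·(T_m/T_H). Setting W₁ = Q_H(1 − T_m/T_H) equal to W₂ = Q_m(1 − T_C/T_m) = Q_H·(T_m − T_C)/T_H gives T_H − T_m = T_m − T_C, so T_m = (T_H + T_C)/2 = (1886.00 + 312.59)/2 = 1100 K.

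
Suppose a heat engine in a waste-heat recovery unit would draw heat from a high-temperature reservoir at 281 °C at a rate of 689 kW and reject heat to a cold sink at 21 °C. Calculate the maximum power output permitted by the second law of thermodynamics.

T_H = 281 °C → 281 + 273.15 = 554.15 K.
T_C = 21 °C → 21 + 273.15 = 294.15 K.
No engine can exceed the Carnot limit: η_max = 1 − T_C/T_H = 1 − 294.15/554.15 = 0.4692.
W_max = η_max · Q_H = 0.4692 × 689 = 323 kW.

Ẇ_max ≈ 323 kW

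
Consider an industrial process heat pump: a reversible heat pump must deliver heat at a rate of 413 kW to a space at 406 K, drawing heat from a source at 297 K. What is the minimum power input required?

The Carnot heat-pump COP is COP_HP = T_H/(T_H − T_C) = 406.00/109.00 = 3.7248.
W = Q_H/COP_HP = 413/3.7248 = 110.9 kW.

Ẇ_in ≈ 110.9 kW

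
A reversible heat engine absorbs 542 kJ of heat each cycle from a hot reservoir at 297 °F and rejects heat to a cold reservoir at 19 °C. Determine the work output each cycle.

W ≈ 165.3 kJ

T_H = 297 °F → (297 − 32) × 5/9 = 147.22 °C = 420.37 K.
T_C = 19 °C → 19 + 273.15 = 292.15 K.
Carnot efficiency: η = 1 − T_C/T_H = 1 − 292.15/420.37 = 0.3050.
W = η·Q_H = 0.3050 × 542 = 165.3 kJ.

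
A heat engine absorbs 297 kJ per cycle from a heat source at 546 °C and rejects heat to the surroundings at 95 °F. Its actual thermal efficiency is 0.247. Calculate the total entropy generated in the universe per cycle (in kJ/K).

ΔS_univ ≈ 0.363 kJ/K

T_H = 546 °C → 546 + 273.15 = 819.15 K.
T_C = 95 °F → (95 − 32) × 5/9 = 35.00 °C = 308.15 K.
W = η·Q_H = 0.247 × 297 = 73.36 kJ, so Q_C = Q_H − W = 223.6 kJ.
Reservoir entropy changes: ΔS_H = −Q_H/T_H = −297/819.15 = -0.3626 kJ/K and ΔS_C = +Q_C/T_C = 223.6/308.15 = 0.7258 kJ/K.
ΔS_univ = −Q_H/T_H + Q_C/T_C = 0.363 kJ/K (> 0, since η = 0.247 < η_Carnot = 0.624).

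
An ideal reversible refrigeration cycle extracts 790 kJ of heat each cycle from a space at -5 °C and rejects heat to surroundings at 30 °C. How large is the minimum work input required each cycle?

T_H = 30 °C → 30 + 273.15 = 303.15 K.
T_C = -5 °C → -5 + 273.15 = 268.15 K.
COP_R = T_C/(T_H − T_C) = 268.15/35.00 = 7.6614.
W = Q_C/COP_R = 790/7.6614 = 103 kJ.

W_in ≈ 103 kJ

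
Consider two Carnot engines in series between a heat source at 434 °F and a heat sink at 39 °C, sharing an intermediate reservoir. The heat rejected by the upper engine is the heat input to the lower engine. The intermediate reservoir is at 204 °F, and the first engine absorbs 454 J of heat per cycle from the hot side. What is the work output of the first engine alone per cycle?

W₁ ≈ 116.8 J

T_H = 434 °F → (434 − 32) × 5/9 = 223.33 °C = 496.48 K.
T_C = 39 °C → 39 + 273.15 = 312.15 K.
T_m = 204 °F → (204 − 32) × 5/9 = 95.56 °C = 368.71 K.
First-stage efficiency η₁ = 1 − T_m/T_H = 1 − 368.71/496.48 = 0.2574.
W₁ = η₁·Q_H = 0.2574 × 454 = 116.8 J.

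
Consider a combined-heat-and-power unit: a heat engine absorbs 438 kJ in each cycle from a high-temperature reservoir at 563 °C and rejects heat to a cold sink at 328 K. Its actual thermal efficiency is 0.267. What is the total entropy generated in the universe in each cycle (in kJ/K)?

ΔS_univ ≈ 0.455 kJ/K

T_H = 563 °C → 563 + 273.15 = 836.15 K.
W = η·Q_H = 0.267 × 438 = 116.9 kJ, so Q_C = Q_H − W = 321.1 kJ.
Reservoir entropy changes: ΔS_H = −Q_H/T_H = −438/836.15 = -0.5238 kJ/K and ΔS_C = +Q_C/T_C = 321.1/328.00 = 0.9788 kJ/K.
ΔS_univ = −Q_H/T_H + Q_C/T_C = 0.455 kJ/K (> 0, since η = 0.267 < η_Carnot = 0.608).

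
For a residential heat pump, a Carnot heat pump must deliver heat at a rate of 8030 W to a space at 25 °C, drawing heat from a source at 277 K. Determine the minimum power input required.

Ẇ_in ≈ 570 W

T_H = 25 °C → 25 + 273.15 = 298.15 K.
COP_HP = T_H/(T_H − T_C) = 298.15/21.15 = 14.0969.
W = Q_H/COP_HP = 8030/14.0969 = 570 W.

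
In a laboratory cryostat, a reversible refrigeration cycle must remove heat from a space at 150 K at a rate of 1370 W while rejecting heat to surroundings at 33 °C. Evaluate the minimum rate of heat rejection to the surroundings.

Q̇_H ≈ 2800 W

T_H = 33 °C → 33 + 273.15 = 306.15 K.
For a reversible cycle Q_H/Q_C = T_H/T_C, so Q_H = Q_C·T_H/T_C = 1370 × 306.15/150.00 = 2800 W.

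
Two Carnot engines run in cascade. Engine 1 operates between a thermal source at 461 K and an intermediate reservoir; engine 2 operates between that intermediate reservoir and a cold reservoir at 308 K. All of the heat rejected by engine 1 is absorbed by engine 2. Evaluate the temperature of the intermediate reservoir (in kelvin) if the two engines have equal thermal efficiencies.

T_m ≈ 377 K

Equal efficiencies require 1 − T_m/T_H = 1 − T_C/T_m, i.e. T_m/T_H = T_C/T_m, so T_m = √(T_H·T_C) = √(461.00 × 308.00) = 377 K.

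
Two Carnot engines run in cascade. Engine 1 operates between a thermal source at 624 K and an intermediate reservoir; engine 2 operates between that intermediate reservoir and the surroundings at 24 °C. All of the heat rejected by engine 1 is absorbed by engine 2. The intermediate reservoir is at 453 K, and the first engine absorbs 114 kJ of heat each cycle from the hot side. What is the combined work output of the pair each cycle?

T_C = 24 °C → 24 + 273.15 = 297.15 K.
Two reversible stages in series are equivalent to a single Carnot engine between T_H and T_C, so η_total = 1 − T_C/T_H = 1 − 297.15/624.00 = 0.5238.
W_total = η_total · Q_H = 0.5238 × 114 = 59.71 kJ.

W_total ≈ 59.71 kJ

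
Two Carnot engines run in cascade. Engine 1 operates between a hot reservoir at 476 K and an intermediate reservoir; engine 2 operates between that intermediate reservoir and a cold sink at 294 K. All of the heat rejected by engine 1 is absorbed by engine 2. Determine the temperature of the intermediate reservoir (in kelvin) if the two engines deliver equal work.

For reversible stages Q_m = Q_H·(T_m/T_H). Setting W₁ = Q_H(1 − T_m/T_H) equal to W₂ = Q_m(1 − T_C/T_m) = Q_H·(T_m − T_C)/T_H gives T_H − T_m = T_m − T_C, so T_m = (T_H + T_C)/2 = (476.00 + 294.00)/2 = 385 K.

T_m ≈ 385 K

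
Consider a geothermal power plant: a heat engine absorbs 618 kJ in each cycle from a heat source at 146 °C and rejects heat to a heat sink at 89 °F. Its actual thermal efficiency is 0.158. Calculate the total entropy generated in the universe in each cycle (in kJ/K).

ΔS_univ ≈ 0.2327 kJ/K

T_H = 146 °C → 146 + 273.15 = 419.15 K.
T_C = 89 °F → (89 − 32) × 5/9 = 31.67 °C = 304.82 K.
W = η·Q_H = 0.158 × 618 = 97.64 kJ, so Q_C = Q_H − W = 520.4 kJ.
The hot reservoir loses entropy Q_H/T_H = 618/419.15 = 1.474 kJ/K; the cold reservoir gains Q_C/T_C = 520.4/304.82 = 1.707 kJ/K.
ΔS_univ = −Q_H/T_H + Q_C/T_C = 0.2327 kJ/K (> 0, since η = 0.158 < η_Carnot = 0.273).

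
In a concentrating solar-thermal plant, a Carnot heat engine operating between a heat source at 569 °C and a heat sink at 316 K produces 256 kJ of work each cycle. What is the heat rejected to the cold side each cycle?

T_H = 569 °C → 569 + 273.15 = 842.15 K.
η_rev = 1 − T_C/T_H = 1 − 316.00/842.15 = 0.6248.
Since Q_C/Q_H = T_C/T_H and Q_H = W/η, Q_C = W·T_C/(T_H − T_C) = 256 × 316.00/526.15 = 154 kJ.

Q_C ≈ 154 kJ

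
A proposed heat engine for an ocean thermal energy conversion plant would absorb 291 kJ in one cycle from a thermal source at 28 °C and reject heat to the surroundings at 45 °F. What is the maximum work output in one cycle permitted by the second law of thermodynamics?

T_H = 28 °C → 28 + 273.15 = 301.15 K.
T_C = 45 °F → (45 − 32) × 5/9 = 7.22 °C = 280.37 K.
The second-law ceiling is the Carnot efficiency, η_max = 1 − T_C/T_H = 1 − 280.37/301.15 = 0.0690.
W_max = η_max · Q_H = 0.0690 × 291 = 20.1 kJ.

W_max ≈ 20.1 kJ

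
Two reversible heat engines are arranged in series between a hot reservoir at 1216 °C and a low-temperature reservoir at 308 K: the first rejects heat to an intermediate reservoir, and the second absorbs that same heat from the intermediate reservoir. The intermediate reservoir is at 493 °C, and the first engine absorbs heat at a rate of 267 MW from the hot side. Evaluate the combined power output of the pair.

T_H = 1216 °C → 1216 + 273.15 = 1489.15 K.
Two reversible stages in series are equivalent to a single Carnot engine between T_H and T_C, so η_total = 1 − T_C/T_H = 1 − 308.00/1489.15 = 0.7932.
W_total = η_total · Q_H = 0.7932 × 267 = 212 MW.

Ẇ_total ≈ 212 MW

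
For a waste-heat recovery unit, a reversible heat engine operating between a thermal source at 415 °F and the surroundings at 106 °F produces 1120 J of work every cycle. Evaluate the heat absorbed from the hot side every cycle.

T_H = 415 °F → (415 − 32) × 5/9 = 212.78 °C = 485.93 K.
T_C = 106 °F → (106 − 32) × 5/9 = 41.11 °C = 314.26 K.
η_rev = 1 − T_C/T_H = 1 − 314.26/485.93 = 0.3533.
Q_H = W/η = 1120/0.3533 = 3170 J.

Q_H ≈ 3170 J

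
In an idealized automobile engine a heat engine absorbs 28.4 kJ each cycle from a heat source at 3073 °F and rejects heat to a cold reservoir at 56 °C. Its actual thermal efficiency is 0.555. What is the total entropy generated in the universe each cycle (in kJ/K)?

T_H = 3073 °F → (3073 − 32) × 5/9 = 1689.44 °C = 1962.59 K.
T_C = 56 °C → 56 + 273.15 = 329.15 K.
W = η·Q_H = 0.555 × 28.4 = 15.76 kJ, so Q_C = Q_H − W = 12.64 kJ.
Entropy balance on the reservoirs: −Q_H/T_H = -0.01447 kJ/K, +Q_C/T_C = 0.03840 kJ/K.
ΔS_univ = −Q_H/T_H + Q_C/T_C = 0.0239 kJ/K (> 0, since η = 0.555 < η_Carnot = 0.832).

ΔS_univ ≈ 0.0239 kJ/K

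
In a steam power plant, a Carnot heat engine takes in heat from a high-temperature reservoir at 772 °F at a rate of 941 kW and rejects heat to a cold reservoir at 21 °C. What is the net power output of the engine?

Ẇ ≈ 536 kW

T_H = 772 °F → (772 − 32) × 5/9 = 411.11 °C = 684.26 K.
T_C = 21 °C → 21 + 273.15 = 294.15 K.
The Carnot efficiency is η = 1 − T_C/T_H = 1 − 294.15/684.26 = 0.5701.
W = η·Q_H = 0.5701 × 941 = 536 kW.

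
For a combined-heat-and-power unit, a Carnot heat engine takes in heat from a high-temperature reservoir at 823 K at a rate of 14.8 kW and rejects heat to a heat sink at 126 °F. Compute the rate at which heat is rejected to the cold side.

T_C = 126 °F → (126 − 32) × 5/9 = 52.22 °C = 325.37 K.
The Carnot efficiency is η = 1 − T_C/T_H = 1 − 325.37/823.00 = 0.6047.
For a reversible cycle Q_C/Q_H = T_C/T_H, so Q_C = 14.8 × 325.37/823.00 = 5.85 kW.

Q̇_C ≈ 5.85 kW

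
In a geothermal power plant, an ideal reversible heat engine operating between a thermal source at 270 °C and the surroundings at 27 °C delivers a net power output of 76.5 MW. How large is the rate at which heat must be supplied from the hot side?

Q̇_H ≈ 171.0 MW

T_H = 270 °C → 270 + 273.15 = 543.15 K.
T_C = 27 °C → 27 + 273.15 = 300.15 K.
The Carnot efficiency is η = 1 − T_C/T_H = 1 − 300.15/543.15 = 0.4474.
Q_H = W/η = 76.5/0.4474 = 171.0 MW.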